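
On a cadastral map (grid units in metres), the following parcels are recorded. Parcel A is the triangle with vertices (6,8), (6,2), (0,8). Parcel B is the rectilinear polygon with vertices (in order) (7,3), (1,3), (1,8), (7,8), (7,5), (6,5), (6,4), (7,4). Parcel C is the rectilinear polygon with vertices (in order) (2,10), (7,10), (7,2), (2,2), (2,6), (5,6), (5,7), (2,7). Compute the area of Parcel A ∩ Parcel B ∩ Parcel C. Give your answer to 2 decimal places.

12.50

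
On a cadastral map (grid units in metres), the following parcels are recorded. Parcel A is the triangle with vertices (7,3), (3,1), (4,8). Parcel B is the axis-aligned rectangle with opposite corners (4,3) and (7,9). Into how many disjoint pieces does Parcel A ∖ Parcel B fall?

1

Parcel A ∖ Parcel B is a single connected region.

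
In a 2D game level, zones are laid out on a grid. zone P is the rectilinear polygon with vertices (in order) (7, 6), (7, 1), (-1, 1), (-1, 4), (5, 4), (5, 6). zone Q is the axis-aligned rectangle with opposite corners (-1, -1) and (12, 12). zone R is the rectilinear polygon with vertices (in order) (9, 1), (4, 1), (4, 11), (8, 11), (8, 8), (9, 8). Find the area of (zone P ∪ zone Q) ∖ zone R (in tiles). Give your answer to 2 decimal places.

122.00

|zone P ∪ zone Q| = 169.
|(zone P ∪ zone Q) ∩ zone R| = 47.
|(zone P ∪ zone Q) ∖ zone R| = 169 − 47 = 122.00.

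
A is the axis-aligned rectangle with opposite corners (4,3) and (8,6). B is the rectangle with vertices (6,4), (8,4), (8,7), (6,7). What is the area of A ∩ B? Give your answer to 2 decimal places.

4.00

|A∩B|: x∈[6,8], y∈[4,6] → 2·2 = 4.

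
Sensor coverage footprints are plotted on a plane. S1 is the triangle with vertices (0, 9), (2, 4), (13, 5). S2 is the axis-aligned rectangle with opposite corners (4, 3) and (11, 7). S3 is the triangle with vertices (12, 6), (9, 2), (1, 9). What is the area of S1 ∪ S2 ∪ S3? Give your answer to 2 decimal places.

By inclusion–exclusion:
Individual areas: |S1| = 28.5, |S2| = 28, |S3| = 26.5.
|S1∩S2| = 14.3846.
|S1∩S3| = 14.8345.
|S2∩S3| = 19.4797.
|S1∩S2∩S3| = 11.8947.
|S1 ∪ S2 ∪ S3| = 83 − 48.6988 + 11.8947 = 46.20.

46.20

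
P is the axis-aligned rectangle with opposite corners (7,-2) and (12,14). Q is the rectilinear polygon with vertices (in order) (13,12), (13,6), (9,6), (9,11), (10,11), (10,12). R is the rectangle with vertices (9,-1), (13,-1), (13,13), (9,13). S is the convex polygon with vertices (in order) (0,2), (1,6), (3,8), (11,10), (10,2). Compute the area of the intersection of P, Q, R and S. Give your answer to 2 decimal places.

6.50

The intersection is the polygon with vertices (9,9.5), (11,10), (10.5,6), (9,6).
By the shoelace formula its area is 6.50.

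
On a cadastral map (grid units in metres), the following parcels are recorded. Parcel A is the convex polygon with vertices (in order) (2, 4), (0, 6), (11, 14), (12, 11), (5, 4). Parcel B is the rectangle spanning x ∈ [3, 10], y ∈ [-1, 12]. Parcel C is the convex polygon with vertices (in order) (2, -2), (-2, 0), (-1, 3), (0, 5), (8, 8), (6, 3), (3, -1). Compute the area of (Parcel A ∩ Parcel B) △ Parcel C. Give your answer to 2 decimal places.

|Parcel A ∩ Parcel B| = 33.4773.
|(Parcel A ∩ Parcel B) ∩ Parcel C| = 10.4792.
|(Parcel A ∩ Parcel B) △ Parcel C| = 33.4773 + 49 − 20.9583 = 61.52.

61.52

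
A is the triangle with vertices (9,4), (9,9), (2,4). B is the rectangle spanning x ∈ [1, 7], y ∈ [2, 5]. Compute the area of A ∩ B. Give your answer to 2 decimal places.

The intersection is the polygon with vertices (2,4), (3.4,5), (7,5), (7,4).
By the shoelace formula its area is 4.30.

4.30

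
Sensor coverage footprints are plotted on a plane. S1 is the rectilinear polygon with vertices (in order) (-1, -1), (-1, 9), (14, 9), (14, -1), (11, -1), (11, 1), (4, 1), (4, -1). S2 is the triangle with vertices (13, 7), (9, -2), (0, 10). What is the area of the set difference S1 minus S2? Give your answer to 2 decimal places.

78.67

|S1| = 136, |S1∩S2| = 57.3333.
|S1 ∖ S2| = |S1| − |S1∩S2| = 136 − 57.3333 = 78.67.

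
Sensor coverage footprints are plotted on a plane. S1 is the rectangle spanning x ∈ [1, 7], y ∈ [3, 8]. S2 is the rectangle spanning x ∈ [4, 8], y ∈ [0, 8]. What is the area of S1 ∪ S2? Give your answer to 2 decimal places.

47.00

By inclusion–exclusion:
Individual areas: |S1| = 30, |S2| = 32.
|S1∩S2|: x∈[4,7], y∈[3,8] → 3·5 = 15.
|S1 ∪ S2| = 62 − 15 = 47.00.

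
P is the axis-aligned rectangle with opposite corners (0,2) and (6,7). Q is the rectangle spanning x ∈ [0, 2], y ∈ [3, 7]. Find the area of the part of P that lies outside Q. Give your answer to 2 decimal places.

22.00

|P∩Q|: x∈[0,2], y∈[3,7] → 2·4 = 8.
|P| = 30.
|P ∖ Q| = |P| − |P∩Q| = 30 − 8 = 22.00.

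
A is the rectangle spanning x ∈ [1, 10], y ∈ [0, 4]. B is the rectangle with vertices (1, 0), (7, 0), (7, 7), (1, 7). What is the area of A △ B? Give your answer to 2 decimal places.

30.00

|A∩B|: x∈[1,7], y∈[0,4] → 6·4 = 24.
|A △ B| = |A| + |B| − 2·|A∩B| = 36 + 42 − 48 = 30.00.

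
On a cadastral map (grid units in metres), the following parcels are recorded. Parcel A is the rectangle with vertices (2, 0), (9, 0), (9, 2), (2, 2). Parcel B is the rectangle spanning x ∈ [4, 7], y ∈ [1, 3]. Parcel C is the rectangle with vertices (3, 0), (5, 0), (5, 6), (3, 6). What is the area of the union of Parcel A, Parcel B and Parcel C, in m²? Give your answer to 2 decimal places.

24.00

By inclusion–exclusion:
Individual areas: |Parcel A| = 14, |Parcel B| = 6, |Parcel C| = 12.
|Parcel A∩Parcel B|: x∈[4,7], y∈[1,2] → 3·1 = 3.
|Parcel A∩Parcel C|: x∈[3,5], y∈[0,2] → 2·2 = 4.
|Parcel B∩Parcel C|: x∈[4,5], y∈[1,3] → 1·2 = 2.
|Parcel A∩Parcel B∩Parcel C| = 1.
|Parcel A ∪ Parcel B ∪ Parcel C| = 32 − 9 + 1 = 24.00.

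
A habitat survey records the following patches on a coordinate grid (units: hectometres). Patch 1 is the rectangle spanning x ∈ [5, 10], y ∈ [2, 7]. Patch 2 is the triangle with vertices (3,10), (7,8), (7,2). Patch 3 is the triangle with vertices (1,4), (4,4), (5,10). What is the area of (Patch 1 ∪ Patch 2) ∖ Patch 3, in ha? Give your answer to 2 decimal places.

29.89

|Patch 1 ∪ Patch 2| = 31.
|(Patch 1 ∪ Patch 2) ∩ Patch 3| = 1.1126.
|(Patch 1 ∪ Patch 2) ∖ Patch 3| = 31 − 1.1126 = 29.89.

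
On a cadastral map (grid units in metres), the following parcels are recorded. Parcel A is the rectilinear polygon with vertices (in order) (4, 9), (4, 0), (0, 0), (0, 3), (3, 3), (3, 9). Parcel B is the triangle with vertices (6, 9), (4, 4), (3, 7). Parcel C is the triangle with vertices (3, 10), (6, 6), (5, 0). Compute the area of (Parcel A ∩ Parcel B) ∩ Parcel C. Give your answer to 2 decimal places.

0.63

The region (Parcel A ∩ Parcel B) ∩ Parcel C is the polygon with vertices (4,7.667), (4,5), (3.529,7.353).
By the shoelace formula its area is 0.63.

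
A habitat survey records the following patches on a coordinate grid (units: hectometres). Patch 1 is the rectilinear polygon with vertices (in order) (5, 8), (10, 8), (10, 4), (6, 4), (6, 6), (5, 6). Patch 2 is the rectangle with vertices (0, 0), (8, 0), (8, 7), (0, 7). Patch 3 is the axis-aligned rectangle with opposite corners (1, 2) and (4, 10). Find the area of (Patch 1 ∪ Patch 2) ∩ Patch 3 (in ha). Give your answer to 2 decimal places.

The region (Patch 1 ∪ Patch 2) ∩ Patch 3 is the polygon with vertices (4,7), (4,2), (1,2), (1,7).
By the shoelace formula its area is 15.00.

15.00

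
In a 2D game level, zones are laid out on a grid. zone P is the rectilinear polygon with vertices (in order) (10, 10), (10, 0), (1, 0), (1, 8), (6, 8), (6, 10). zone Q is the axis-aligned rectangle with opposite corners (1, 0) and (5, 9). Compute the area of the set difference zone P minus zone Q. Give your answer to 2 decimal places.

|zone P| = 80, |zone P∩zone Q| = 32.
|zone P ∖ zone Q| = |zone P| − |zone P∩zone Q| = 80 − 32 = 48.00.

48.00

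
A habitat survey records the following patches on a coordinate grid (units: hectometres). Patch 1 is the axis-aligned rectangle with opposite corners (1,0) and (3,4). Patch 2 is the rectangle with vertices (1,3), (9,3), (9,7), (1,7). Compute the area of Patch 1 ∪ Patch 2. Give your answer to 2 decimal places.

38.00

By inclusion–exclusion:
Individual areas: |Patch 1| = 8, |Patch 2| = 32.
|Patch 1∩Patch 2|: x∈[1,3], y∈[3,4] → 2·1 = 2.
|Patch 1 ∪ Patch 2| = 40 − 2 = 38.00.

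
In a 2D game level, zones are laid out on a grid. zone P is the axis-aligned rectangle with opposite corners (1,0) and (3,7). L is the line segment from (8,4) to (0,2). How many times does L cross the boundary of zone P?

The segment meets the boundary at (1,2.25), (3,2.75).

2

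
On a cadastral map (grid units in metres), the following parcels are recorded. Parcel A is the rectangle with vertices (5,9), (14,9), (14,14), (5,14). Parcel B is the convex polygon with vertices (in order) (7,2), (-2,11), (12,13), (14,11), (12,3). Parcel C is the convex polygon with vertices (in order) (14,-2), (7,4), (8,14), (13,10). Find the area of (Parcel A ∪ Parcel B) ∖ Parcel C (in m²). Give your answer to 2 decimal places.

72.11

|Parcel A ∪ Parcel B| = 122.
|(Parcel A ∪ Parcel B) ∩ Parcel C| = 49.8894.
|(Parcel A ∪ Parcel B) ∖ Parcel C| = 122 − 49.8894 = 72.11.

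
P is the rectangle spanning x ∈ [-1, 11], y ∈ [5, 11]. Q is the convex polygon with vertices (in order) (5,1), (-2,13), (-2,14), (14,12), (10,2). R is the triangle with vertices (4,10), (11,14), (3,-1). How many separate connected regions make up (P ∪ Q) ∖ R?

2

(P ∪ Q) ∖ R splits into 2 disjoint pieces (area 51.603, area 51.079).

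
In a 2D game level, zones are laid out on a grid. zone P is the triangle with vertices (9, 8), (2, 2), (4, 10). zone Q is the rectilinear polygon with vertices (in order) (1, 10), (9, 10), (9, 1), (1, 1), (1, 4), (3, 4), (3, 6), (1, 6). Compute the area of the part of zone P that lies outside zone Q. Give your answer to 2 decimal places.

0.50

|zone P| = 22, |zone P∩zone Q| = 21.5.
|zone P ∖ zone Q| = |zone P| − |zone P∩zone Q| = 22 − 21.5 = 0.50.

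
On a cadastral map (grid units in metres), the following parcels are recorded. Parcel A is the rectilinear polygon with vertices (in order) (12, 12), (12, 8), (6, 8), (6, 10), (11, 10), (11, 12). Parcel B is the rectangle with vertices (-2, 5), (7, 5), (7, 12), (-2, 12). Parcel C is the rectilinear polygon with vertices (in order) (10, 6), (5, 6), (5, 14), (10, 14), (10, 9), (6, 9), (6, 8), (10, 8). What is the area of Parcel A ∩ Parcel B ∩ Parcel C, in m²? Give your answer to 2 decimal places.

1.00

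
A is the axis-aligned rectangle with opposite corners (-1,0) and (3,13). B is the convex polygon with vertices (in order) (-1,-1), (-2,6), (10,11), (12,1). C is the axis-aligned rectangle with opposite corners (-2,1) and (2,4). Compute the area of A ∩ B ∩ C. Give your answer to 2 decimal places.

The intersection is the polygon with vertices (-1,4), (2,4), (2,1), (-1,1).
By the shoelace formula its area is 9.00.

9.00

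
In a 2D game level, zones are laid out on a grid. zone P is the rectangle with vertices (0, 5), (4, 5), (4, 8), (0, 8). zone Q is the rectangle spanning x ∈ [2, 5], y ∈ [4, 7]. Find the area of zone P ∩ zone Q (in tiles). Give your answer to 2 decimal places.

4.00

|zone P∩zone Q|: x∈[2,4], y∈[5,7] → 2·2 = 4.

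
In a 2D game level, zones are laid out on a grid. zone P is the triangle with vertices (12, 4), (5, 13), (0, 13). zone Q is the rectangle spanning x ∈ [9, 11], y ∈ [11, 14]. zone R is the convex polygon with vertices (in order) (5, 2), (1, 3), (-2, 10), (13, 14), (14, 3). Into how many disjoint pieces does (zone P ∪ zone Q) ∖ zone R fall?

2

(zone P ∪ zone Q) ∖ zone R splits into 2 disjoint pieces (area 6.4214, area 1.6).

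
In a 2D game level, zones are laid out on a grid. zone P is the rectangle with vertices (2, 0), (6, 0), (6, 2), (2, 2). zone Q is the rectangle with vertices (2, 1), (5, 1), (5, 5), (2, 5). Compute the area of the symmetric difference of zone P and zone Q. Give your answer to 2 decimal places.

|zone P∩zone Q|: x∈[2,5], y∈[1,2] → 3·1 = 3.
|zone P △ zone Q| = |zone P| + |zone Q| − 2·|zone P∩zone Q| = 8 + 12 − 6 = 14.00.

14.00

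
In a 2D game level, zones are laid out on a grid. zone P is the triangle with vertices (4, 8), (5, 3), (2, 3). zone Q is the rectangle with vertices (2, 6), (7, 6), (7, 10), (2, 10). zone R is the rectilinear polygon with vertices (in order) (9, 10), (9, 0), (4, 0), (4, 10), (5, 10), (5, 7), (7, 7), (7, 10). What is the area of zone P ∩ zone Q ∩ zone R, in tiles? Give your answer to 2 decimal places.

The intersection is the polygon with vertices (4,6), (4,8), (4.4,6).
By the shoelace formula its area is 0.40.

0.40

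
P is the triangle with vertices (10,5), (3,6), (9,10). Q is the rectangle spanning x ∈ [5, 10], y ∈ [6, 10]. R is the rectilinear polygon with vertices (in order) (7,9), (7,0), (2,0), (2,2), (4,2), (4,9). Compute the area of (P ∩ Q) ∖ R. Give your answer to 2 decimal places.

|P ∩ Q| = 12.2667.
|(P ∩ Q) ∩ R| = 4.
|(P ∩ Q) ∖ R| = 12.2667 − 4 = 8.27.

8.27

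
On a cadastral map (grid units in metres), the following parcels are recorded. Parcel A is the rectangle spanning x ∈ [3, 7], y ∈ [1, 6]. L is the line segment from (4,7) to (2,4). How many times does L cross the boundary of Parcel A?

2

The segment meets the boundary at (3,5.5), (3.333,6).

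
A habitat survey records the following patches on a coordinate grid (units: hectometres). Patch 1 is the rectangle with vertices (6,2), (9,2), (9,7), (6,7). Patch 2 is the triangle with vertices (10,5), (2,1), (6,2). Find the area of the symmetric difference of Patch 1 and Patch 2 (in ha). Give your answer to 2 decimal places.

|Patch 1| = 15, |Patch 2| = 4, |Patch 1∩Patch 2| = 1.875.
|Patch 1 △ Patch 2| = |Patch 1| + |Patch 2| − 2·|Patch 1∩Patch 2| = 15 + 4 − 3.75 = 15.25.

15.25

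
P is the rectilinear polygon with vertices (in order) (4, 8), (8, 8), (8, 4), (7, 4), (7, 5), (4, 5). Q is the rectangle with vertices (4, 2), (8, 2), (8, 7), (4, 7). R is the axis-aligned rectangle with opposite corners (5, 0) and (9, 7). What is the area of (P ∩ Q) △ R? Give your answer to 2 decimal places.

23.00

|P ∩ Q| = 9.
|(P ∩ Q) ∩ R| = 7.
|(P ∩ Q) △ R| = 9 + 28 − 14 = 23.00.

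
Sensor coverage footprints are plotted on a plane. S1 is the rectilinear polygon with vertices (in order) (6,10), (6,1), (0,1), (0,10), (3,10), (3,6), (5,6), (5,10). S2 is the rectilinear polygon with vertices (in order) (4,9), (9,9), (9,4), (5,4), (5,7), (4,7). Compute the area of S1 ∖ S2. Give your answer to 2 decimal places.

41.00

|S1| = 46, |S1∩S2| = 5.
|S1 ∖ S2| = |S1| − |S1∩S2| = 46 − 5 = 41.00.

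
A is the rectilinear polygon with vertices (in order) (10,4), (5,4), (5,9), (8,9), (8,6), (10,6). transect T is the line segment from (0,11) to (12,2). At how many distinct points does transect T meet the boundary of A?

The segment meets the boundary at (9.333,4), (5,7.25).

2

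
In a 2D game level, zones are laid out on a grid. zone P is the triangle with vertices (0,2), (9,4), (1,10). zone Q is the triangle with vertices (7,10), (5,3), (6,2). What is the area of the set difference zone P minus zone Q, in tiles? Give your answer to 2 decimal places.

32.56

|zone P| = 35, |zone P∩zone Q| = 2.4402.
|zone P ∖ zone Q| = |zone P| − |zone P∩zone Q| = 35 − 2.4402 = 32.56.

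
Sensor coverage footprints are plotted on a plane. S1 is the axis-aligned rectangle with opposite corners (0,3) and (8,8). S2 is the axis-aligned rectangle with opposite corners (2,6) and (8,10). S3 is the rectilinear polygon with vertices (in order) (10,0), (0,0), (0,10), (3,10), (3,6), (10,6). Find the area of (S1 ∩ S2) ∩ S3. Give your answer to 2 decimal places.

|S1 ∩ S2| = 12.
|(S1 ∩ S2) ∩ S3| = 2.00.

2.00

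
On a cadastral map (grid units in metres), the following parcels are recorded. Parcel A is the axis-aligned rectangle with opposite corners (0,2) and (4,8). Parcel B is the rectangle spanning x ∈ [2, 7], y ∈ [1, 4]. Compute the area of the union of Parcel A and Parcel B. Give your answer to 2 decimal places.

35.00

By inclusion–exclusion:
Individual areas: |Parcel A| = 24, |Parcel B| = 15.
|Parcel A∩Parcel B|: x∈[2,4], y∈[2,4] → 2·2 = 4.
|Parcel A ∪ Parcel B| = 39 − 4 = 35.00.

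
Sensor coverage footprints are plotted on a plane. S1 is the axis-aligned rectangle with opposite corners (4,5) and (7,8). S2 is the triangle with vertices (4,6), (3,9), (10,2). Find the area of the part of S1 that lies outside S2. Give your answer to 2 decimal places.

5.25

|S1| = 9, |S1∩S2| = 3.75.
|S1 ∖ S2| = |S1| − |S1∩S2| = 9 − 3.75 = 5.25.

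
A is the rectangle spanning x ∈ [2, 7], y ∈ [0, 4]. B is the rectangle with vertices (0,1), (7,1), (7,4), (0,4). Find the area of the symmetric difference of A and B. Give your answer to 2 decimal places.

|A∩B|: x∈[2,7], y∈[1,4] → 5·3 = 15.
|A △ B| = |A| + |B| − 2·|A∩B| = 20 + 21 − 30 = 11.00.

11.00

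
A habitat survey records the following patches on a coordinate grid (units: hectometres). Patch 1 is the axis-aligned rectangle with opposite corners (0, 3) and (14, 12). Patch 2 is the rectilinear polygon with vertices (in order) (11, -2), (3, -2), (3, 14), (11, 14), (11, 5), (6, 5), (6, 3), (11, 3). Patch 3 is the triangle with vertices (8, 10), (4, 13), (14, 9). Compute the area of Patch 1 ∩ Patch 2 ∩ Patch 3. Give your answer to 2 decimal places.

The intersection is the polygon with vertices (11,9.5), (8,10), (5.333,12), (6.5,12), (11,10.2).
By the shoelace formula its area is 5.37.

5.37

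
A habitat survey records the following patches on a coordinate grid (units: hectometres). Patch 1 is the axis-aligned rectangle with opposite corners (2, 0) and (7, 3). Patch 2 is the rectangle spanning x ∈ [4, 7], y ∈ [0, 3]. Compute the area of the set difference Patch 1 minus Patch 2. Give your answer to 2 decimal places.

6.00

|Patch 1∩Patch 2|: x∈[4,7], y∈[0,3] → 3·3 = 9.
|Patch 1| = 15.
|Patch 1 ∖ Patch 2| = |Patch 1| − |Patch 1∩Patch 2| = 15 − 9 = 6.00.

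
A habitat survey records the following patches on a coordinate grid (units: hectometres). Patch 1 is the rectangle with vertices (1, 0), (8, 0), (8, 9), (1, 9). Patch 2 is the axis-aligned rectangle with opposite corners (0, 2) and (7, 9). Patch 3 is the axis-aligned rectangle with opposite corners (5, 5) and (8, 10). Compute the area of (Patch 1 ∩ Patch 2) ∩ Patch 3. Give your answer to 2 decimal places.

8.00

The region (Patch 1 ∩ Patch 2) ∩ Patch 3 is the polygon with vertices (7,5), (5,5), (5,9), (7,9).
By the shoelace formula its area is 8.00.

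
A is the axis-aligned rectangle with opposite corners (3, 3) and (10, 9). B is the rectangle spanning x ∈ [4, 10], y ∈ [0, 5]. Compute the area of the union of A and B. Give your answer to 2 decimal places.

By inclusion–exclusion:
Individual areas: |A| = 42, |B| = 30.
|A∩B|: x∈[4,10], y∈[3,5] → 6·2 = 12.
|A ∪ B| = 72 − 12 = 60.00.

60.00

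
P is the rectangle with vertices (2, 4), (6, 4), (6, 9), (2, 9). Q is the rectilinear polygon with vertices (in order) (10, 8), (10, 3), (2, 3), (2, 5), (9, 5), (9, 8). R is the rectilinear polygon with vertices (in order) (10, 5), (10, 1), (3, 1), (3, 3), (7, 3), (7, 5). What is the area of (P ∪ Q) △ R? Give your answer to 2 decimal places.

|P ∪ Q| = 35.
|(P ∪ Q) ∩ R| = 6.
|(P ∪ Q) △ R| = 35 + 20 − 12 = 43.00.

43.00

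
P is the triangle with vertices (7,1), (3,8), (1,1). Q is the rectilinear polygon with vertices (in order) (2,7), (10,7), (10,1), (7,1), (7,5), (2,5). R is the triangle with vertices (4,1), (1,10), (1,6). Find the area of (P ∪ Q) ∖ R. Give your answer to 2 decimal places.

|P ∪ Q| = 45.5714.
|(P ∪ Q) ∩ R| = 2.6336.
|(P ∪ Q) ∖ R| = 45.5714 − 2.6336 = 42.94.

42.94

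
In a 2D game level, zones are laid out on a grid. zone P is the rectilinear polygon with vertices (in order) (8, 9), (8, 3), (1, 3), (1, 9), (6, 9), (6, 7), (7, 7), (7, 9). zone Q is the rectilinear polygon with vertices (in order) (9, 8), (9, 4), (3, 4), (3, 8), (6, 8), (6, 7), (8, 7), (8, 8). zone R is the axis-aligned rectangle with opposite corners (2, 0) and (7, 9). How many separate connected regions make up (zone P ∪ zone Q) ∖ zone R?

(zone P ∪ zone Q) ∖ zone R splits into 2 disjoint pieces (area 10, area 6).

2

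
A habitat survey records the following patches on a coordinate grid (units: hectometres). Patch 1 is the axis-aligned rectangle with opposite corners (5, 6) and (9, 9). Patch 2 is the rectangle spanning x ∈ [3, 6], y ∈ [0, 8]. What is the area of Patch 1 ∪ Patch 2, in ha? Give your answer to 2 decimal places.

34.00

By inclusion–exclusion:
Individual areas: |Patch 1| = 12, |Patch 2| = 24.
|Patch 1∩Patch 2|: x∈[5,6], y∈[6,8] → 1·2 = 2.
|Patch 1 ∪ Patch 2| = 36 − 2 = 34.00.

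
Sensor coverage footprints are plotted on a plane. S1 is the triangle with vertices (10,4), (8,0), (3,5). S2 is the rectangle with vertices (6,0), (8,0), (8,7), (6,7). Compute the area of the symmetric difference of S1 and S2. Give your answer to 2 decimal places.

15.29

|S1| = 15, |S2| = 14, |S1∩S2| = 6.8571.
|S1 △ S2| = |S1| + |S2| − 2·|S1∩S2| = 15 + 14 − 13.7143 = 15.29.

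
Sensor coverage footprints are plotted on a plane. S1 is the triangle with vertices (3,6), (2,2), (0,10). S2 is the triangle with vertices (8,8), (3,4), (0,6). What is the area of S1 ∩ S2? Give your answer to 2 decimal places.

3.00

The intersection is the polygon with vertices (2.571,4.286), (1.2,5.2), (0.941,6.235), (2.526,6.632), (3,6).
By the shoelace formula its area is 3.00.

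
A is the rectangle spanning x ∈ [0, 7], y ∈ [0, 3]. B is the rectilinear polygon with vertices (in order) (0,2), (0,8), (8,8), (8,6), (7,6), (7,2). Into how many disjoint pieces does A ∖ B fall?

1

A ∖ B is a single connected region.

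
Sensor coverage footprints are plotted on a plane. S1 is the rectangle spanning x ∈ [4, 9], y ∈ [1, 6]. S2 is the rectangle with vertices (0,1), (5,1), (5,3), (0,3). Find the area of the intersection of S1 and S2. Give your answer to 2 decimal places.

2.00

|S1∩S2|: x∈[4,5], y∈[1,3] → 1·2 = 2.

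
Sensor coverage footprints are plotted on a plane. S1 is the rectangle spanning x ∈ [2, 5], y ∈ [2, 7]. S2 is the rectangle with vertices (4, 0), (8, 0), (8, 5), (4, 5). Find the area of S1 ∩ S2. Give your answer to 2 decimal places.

|S1∩S2|: x∈[4,5], y∈[2,5] → 1·3 = 3.

3.00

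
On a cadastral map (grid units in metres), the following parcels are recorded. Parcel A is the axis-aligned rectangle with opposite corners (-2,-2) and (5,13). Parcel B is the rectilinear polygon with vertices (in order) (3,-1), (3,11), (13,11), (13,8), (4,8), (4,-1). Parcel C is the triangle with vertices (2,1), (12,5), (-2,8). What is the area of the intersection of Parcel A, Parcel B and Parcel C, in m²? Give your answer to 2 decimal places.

The intersection is the polygon with vertices (4,1.8), (3,1.4), (3,6.929), (4,6.714).
By the shoelace formula its area is 5.22.

5.22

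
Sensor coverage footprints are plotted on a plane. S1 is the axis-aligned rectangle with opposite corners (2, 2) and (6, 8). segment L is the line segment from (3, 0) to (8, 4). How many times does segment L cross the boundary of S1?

2

The segment meets the boundary at (6,2.4), (5.5,2).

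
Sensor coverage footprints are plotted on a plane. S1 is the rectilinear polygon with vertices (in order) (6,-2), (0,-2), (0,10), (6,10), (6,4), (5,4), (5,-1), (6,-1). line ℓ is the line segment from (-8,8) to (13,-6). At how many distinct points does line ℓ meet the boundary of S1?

4

The segment meets the boundary at (6,-1.333), (5.5,-1), (5,-0.667), (0,2.667).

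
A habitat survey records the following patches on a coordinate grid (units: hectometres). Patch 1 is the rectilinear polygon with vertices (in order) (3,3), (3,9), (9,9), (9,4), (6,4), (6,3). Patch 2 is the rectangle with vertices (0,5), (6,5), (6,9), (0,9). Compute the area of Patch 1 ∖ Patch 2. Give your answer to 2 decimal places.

21.00

|Patch 1| = 33, |Patch 1∩Patch 2| = 12.
|Patch 1 ∖ Patch 2| = |Patch 1| − |Patch 1∩Patch 2| = 33 − 12 = 21.00.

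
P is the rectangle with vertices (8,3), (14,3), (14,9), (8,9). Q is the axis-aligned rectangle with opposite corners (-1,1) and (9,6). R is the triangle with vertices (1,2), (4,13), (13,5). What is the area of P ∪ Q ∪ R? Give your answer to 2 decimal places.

By inclusion–exclusion:
Individual areas: |P| = 36, |Q| = 50, |R| = 61.5.
|P∩Q|: x∈[8,9], y∈[3,6] → 1·3 = 3.
|P∩R| = 14.125.
|Q∩R| = 21.8182.
|P∩Q∩R| = 2.125.
|P ∪ Q ∪ R| = 147.5 − 38.9432 + 2.125 = 110.68.

110.68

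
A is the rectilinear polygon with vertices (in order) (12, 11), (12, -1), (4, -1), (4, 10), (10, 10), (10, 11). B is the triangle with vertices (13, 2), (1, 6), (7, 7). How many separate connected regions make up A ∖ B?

A ∖ B splits into 2 disjoint pieces (area 37.1667, area 37.3333).

2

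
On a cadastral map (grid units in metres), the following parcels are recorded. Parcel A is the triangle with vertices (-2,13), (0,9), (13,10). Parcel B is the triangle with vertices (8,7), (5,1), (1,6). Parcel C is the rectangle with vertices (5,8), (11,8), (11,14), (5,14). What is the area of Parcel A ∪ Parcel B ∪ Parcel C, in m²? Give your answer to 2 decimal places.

By inclusion–exclusion:
Individual areas: |Parcel A| = 27, |Parcel B| = 19.5, |Parcel C| = 36.
|Parcel A∩Parcel B| = 0.
|Parcel A∩Parcel C| = 8.3077.
|Parcel B∩Parcel C| = 0.
|Parcel A∩Parcel B∩Parcel C| = 0.
|Parcel A ∪ Parcel B ∪ Parcel C| = 82.5 − 8.3077 + 0 = 74.19.

74.19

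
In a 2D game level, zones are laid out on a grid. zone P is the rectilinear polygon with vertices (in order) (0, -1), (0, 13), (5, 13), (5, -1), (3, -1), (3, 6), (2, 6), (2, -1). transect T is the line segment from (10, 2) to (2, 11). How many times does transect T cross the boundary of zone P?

1

The segment meets the boundary at (5,7.625).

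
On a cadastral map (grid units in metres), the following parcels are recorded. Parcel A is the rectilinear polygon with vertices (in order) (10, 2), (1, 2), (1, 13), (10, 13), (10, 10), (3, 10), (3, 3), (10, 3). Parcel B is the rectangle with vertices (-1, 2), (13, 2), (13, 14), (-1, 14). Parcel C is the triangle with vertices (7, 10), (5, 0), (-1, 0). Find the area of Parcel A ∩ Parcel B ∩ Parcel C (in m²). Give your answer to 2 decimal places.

6.00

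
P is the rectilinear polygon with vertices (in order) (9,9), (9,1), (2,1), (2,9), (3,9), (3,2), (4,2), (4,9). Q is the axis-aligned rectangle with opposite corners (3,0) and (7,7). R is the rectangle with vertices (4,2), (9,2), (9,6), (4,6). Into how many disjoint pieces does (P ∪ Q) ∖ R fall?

1

(P ∪ Q) ∖ R is a single connected region.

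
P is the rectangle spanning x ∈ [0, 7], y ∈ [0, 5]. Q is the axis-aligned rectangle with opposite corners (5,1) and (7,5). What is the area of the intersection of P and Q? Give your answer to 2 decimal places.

|P∩Q|: x∈[5,7], y∈[1,5] → 2·4 = 8.

8.00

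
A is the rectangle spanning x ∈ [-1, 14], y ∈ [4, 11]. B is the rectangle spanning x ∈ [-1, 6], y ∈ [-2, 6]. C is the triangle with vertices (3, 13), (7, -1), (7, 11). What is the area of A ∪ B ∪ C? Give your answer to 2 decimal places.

153.68

By inclusion–exclusion:
Individual areas: |A| = 105, |B| = 56, |C| = 24.
|A∩B|: x∈[-1,6], y∈[4,6] → 7·2 = 14.
|A∩C| = 17.
|B∩C| = 1.75.
|A∩B∩C| = 1.4286.
|A ∪ B ∪ C| = 185 − 32.75 + 1.4286 = 153.68.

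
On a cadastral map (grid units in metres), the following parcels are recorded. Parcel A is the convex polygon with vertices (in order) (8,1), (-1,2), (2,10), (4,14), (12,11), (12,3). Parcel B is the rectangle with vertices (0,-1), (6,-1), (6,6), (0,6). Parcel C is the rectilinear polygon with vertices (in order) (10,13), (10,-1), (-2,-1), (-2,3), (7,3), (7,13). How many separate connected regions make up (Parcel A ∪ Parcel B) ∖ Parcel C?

2

(Parcel A ∪ Parcel B) ∖ Parcel C splits into 2 disjoint pieces (area 58.8333, area 17.75).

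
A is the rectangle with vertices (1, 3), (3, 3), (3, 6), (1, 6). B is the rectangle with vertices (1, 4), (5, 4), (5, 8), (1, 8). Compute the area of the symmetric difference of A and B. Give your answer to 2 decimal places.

14.00

|A∩B|: x∈[1,3], y∈[4,6] → 2·2 = 4.
|A △ B| = |A| + |B| − 2·|A∩B| = 6 + 16 − 8 = 14.00.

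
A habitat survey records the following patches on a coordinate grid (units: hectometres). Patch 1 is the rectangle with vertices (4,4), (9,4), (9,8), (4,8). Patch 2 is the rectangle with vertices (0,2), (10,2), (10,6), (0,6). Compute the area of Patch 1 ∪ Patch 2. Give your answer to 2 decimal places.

50.00

By inclusion–exclusion:
Individual areas: |Patch 1| = 20, |Patch 2| = 40.
|Patch 1∩Patch 2|: x∈[4,9], y∈[4,6] → 5·2 = 10.
|Patch 1 ∪ Patch 2| = 60 − 10 = 50.00.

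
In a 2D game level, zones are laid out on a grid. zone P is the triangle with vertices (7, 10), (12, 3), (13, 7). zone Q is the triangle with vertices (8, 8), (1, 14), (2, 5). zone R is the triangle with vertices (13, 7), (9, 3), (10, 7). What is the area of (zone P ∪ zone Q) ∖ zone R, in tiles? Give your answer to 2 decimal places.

|zone P ∪ zone Q| = 42.
|(zone P ∪ zone Q) ∩ zone R| = 3.9583.
|(zone P ∪ zone Q) ∖ zone R| = 42 − 3.9583 = 38.04.

38.04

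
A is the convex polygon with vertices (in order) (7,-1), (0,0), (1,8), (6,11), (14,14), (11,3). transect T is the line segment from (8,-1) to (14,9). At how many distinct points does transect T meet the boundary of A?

The segment meets the boundary at (11.5,4.833), (9.5,1.5).

2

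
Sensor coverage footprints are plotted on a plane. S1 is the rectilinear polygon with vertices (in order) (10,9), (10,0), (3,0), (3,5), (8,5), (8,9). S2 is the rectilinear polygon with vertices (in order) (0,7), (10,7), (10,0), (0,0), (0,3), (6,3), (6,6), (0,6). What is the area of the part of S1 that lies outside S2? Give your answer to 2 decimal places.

|S1| = 43, |S1∩S2| = 33.
|S1 ∖ S2| = |S1| − |S1∩S2| = 43 − 33 = 10.00.

10.00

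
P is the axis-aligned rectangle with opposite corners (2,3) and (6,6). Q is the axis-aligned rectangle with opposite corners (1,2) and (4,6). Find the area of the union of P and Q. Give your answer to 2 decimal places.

18.00

By inclusion–exclusion:
Individual areas: |P| = 12, |Q| = 12.
|P∩Q|: x∈[2,4], y∈[3,6] → 2·3 = 6.
|P ∪ Q| = 24 − 6 = 18.00.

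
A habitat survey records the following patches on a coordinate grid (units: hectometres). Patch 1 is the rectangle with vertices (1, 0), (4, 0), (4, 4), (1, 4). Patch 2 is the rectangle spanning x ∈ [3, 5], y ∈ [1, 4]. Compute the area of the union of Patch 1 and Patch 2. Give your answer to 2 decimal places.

By inclusion–exclusion:
Individual areas: |Patch 1| = 12, |Patch 2| = 6.
|Patch 1∩Patch 2|: x∈[3,4], y∈[1,4] → 1·3 = 3.
|Patch 1 ∪ Patch 2| = 18 − 3 = 15.00.

15.00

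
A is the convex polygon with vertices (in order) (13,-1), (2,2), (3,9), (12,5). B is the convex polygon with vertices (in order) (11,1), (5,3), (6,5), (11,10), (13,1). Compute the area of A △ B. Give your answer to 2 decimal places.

47.76

|A| = 65, |B| = 38.5, |A∩B| = 27.8718.
|A △ B| = |A| + |B| − 2·|A∩B| = 65 + 38.5 − 55.7436 = 47.76.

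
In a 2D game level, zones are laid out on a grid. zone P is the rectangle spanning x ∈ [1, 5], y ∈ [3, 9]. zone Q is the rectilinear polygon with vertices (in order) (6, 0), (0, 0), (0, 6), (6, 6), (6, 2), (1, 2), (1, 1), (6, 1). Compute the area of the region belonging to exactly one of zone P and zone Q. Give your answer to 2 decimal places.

|zone P| = 24, |zone Q| = 31, |zone P∩zone Q| = 12.
|zone P △ zone Q| = |zone P| + |zone Q| − 2·|zone P∩zone Q| = 24 + 31 − 24 = 31.00.

31.00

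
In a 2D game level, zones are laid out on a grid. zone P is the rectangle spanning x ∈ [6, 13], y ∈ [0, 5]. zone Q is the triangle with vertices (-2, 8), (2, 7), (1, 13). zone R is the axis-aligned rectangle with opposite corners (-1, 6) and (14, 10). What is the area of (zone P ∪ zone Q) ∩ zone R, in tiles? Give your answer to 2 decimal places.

7.09

The region (zone P ∪ zone Q) ∩ zone R is the polygon with vertices (2,7), (-1,7.75), (-1,9.667), (-0.8,10), (1.5,10).
By the shoelace formula its area is 7.09.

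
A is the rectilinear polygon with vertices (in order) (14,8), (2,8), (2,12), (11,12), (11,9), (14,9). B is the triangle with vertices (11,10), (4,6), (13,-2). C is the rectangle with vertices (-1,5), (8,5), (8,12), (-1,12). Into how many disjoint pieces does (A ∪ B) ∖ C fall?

(A ∪ B) ∖ C is a single connected region.

1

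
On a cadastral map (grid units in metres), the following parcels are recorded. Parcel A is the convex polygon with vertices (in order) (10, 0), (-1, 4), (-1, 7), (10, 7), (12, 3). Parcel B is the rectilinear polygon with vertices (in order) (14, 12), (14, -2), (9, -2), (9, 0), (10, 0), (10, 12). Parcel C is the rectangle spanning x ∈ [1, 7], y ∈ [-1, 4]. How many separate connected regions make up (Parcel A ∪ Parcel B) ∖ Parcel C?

(Parcel A ∪ Parcel B) ∖ Parcel C is a single connected region.

1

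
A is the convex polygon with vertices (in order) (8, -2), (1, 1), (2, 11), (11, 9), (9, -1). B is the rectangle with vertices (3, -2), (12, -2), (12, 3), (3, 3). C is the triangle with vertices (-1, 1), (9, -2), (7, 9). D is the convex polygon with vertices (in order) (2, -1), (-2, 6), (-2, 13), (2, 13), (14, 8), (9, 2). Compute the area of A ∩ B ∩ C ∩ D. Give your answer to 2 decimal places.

12.49

The intersection is the polygon with vertices (8.091,3), (8.325,1.711), (3.833,-0.214), (3,0.143), (3,3).
By the shoelace formula its area is 12.49.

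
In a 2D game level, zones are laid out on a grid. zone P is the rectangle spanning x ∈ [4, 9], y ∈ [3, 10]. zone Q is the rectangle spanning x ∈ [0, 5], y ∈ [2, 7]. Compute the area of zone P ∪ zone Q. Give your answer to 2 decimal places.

56.00

By inclusion–exclusion:
Individual areas: |zone P| = 35, |zone Q| = 25.
|zone P∩zone Q|: x∈[4,5], y∈[3,7] → 1·4 = 4.
|zone P ∪ zone Q| = 60 − 4 = 56.00.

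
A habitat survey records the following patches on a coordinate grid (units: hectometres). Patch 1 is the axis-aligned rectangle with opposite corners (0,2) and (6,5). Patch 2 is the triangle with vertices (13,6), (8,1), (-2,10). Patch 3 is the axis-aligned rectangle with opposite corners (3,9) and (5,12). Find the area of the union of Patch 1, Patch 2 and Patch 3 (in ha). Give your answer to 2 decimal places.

By inclusion–exclusion:
Individual areas: |Patch 1| = 18, |Patch 2| = 47.5, |Patch 3| = 6.
|Patch 1∩Patch 2| = 2.6889.
|Patch 1∩Patch 3| = 0 (no overlap).
|Patch 2∩Patch 3| = 0.
|Patch 1∩Patch 2∩Patch 3| = 0.
|Patch 1 ∪ Patch 2 ∪ Patch 3| = 71.5 − 2.6889 + 0 = 68.81.

68.81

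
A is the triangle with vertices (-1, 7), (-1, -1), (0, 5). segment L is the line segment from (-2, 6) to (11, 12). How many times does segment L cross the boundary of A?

The segment meets the boundary at (-0.781,6.562), (-1,6.462).

2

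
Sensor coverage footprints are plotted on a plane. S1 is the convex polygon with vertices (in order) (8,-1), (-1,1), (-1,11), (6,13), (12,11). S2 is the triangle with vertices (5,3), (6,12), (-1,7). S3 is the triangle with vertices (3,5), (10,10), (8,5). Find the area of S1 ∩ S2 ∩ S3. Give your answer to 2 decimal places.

The intersection is the polygon with vertices (5.222,5), (3,5), (5.414,6.724).
By the shoelace formula its area is 1.92.

1.92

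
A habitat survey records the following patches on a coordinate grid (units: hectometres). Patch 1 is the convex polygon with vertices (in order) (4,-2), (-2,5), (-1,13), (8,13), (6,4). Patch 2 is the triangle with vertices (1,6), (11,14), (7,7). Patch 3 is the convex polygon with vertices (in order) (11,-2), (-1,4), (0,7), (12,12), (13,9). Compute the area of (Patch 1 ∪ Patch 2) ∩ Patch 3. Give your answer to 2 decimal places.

The region (Patch 1 ∪ Patch 2) ∩ Patch 3 is the polygon with vertices (7,7), (6.654,6.942), (6,4), (5,1), (-1,4), (0,7), (9.188,10.828).
By the shoelace formula its area is 44.41.

44.41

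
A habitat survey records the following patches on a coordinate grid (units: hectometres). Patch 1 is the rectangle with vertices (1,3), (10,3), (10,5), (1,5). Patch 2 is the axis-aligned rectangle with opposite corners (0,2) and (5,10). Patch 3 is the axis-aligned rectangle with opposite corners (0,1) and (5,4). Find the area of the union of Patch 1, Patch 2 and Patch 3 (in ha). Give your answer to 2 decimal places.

55.00

By inclusion–exclusion:
Individual areas: |Patch 1| = 18, |Patch 2| = 40, |Patch 3| = 15.
|Patch 1∩Patch 2|: x∈[1,5], y∈[3,5] → 4·2 = 8.
|Patch 1∩Patch 3|: x∈[1,5], y∈[3,4] → 4·1 = 4.
|Patch 2∩Patch 3|: x∈[0,5], y∈[2,4] → 5·2 = 10.
|Patch 1∩Patch 2∩Patch 3| = 4.
|Patch 1 ∪ Patch 2 ∪ Patch 3| = 73 − 22 + 4 = 55.00.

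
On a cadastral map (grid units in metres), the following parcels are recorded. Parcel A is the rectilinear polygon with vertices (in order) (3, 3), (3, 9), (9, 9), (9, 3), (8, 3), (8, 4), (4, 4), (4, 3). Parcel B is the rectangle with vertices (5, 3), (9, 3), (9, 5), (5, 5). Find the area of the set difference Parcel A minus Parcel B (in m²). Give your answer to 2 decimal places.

27.00

|Parcel A| = 32, |Parcel A∩Parcel B| = 5.
|Parcel A ∖ Parcel B| = |Parcel A| − |Parcel A∩Parcel B| = 32 − 5 = 27.00.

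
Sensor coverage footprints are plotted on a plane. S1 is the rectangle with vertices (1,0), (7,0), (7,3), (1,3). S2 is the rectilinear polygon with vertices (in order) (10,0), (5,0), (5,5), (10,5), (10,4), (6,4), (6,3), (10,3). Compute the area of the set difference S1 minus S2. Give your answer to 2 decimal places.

12.00

|S1| = 18, |S1∩S2| = 6.
|S1 ∖ S2| = |S1| − |S1∩S2| = 18 − 6 = 12.00.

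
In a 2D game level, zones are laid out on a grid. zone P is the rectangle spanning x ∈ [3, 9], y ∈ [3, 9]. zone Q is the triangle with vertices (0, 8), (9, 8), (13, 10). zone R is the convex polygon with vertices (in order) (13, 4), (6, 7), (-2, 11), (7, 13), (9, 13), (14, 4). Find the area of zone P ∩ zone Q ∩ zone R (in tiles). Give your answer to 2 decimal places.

4.81

The intersection is the polygon with vertices (9,8), (4,8), (3.059,8.471), (6.5,9), (9,9).
By the shoelace formula its area is 4.81.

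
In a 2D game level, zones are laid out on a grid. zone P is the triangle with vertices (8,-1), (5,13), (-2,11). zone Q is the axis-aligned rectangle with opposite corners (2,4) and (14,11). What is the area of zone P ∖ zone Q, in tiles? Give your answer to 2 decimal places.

|zone P| = 52, |zone P∩zone Q| = 27.2333.
|zone P ∖ zone Q| = |zone P| − |zone P∩zone Q| = 52 − 27.2333 = 24.77.

24.77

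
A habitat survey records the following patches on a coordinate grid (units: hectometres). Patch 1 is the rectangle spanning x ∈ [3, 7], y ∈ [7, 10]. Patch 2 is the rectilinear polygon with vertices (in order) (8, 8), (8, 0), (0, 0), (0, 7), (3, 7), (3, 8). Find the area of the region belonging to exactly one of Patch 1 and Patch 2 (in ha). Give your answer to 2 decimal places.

65.00

|Patch 1| = 12, |Patch 2| = 61, |Patch 1∩Patch 2| = 4.
|Patch 1 △ Patch 2| = |Patch 1| + |Patch 2| − 2·|Patch 1∩Patch 2| = 12 + 61 − 8 = 65.00.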